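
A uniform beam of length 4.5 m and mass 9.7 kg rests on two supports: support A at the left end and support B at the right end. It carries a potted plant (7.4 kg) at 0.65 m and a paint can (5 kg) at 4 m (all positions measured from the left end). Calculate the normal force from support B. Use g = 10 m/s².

R_B ≈ 104 N

About support A:
Beam weight: 9.7 × 10 = 97 N down at 2.25 m → arm 2.25 m, τ = 97 × 2.25 = 218.2 N·m clockwise.
Potted plant: 7.4 × 10 = 74 N down at 0.65 m → arm 0.65 m, τ = 74 × 0.65 = 48.1 N·m clockwise.
Paint can: 5 × 10 = 50 N down at 4 m → arm 4 m, τ = 50 × 4 = 200 N·m clockwise.
Net load moment about support A = 466.3 N·m clockwise.
Reaction R at support B is upward at 4.5 m, arm 4.5 m → moment R × 4.5 counterclockwise.
For rotational equilibrium, R × 4.5 = 466.3, so R = 104 N.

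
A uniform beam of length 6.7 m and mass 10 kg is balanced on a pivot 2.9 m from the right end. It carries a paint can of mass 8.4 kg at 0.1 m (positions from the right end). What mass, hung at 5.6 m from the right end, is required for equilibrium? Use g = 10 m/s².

Choose the pivot (at 2.9 m from the right end) as the axis so the support reaction has zero arm there.
Beam weight: 10 × 10 = 100 N down at 3.35 m → arm 0.45 m, τ = 100 × 0.45 = 45 N·m counterclockwise.
Paint can: 8.4 × 10 = 84 N down at 0.1 m → arm 2.8 m, τ = 84 × 2.8 = 235.2 N·m clockwise.
Net moment of known loads = 190.2 N·m clockwise.
An unknown mass m at 5.6 m has arm 2.7 m; its moment is m·g·2.7 counterclockwise.
For rotational equilibrium, m × 10 × 2.7 = 190.2, so m = 190.2 / (10 × 2.7) = 7.04 kg.

m ≈ 7.04 kg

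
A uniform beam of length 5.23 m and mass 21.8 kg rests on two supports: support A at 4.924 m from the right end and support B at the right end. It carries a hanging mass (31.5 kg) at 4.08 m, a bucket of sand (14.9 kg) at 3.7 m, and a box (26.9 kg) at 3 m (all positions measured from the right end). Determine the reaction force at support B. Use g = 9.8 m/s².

R_B ≈ 292 N

About support A:
Beam weight: 21.8 × 9.8 = 213.6 N down at 2.615 m → arm 2.309 m, τ = 213.6 × 2.309 = 493.2 N·m clockwise.
Hanging mass: 31.5 × 9.8 = 308.7 N down at 4.08 m → arm 0.844 m, τ = 308.7 × 0.844 = 260.5 N·m clockwise.
Bucket of sand: 14.9 × 9.8 = 146 N down at 3.7 m → arm 1.224 m, τ = 146 × 1.224 = 178.7 N·m clockwise.
Box: 26.9 × 9.8 = 263.6 N down at 3 m → arm 1.924 m, τ = 263.6 × 1.924 = 507.2 N·m clockwise.
Net load moment about support A = 1440 N·m clockwise.
Reaction R at support B is upward at 0 m, arm 4.924 m → moment R × 4.924 counterclockwise.
Balancing moments: R × 4.924 = 1440, giving R = 292 N.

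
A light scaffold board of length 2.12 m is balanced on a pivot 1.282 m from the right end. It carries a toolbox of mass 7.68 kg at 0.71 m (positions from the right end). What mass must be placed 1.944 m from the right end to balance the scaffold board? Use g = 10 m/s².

Take moments about the pivot (at 1.282 m from the right end).
Toolbox: 7.68 × 10 = 76.8 N down at 0.71 m → arm 0.572 m, τ = 76.8 × 0.572 = 43.93 N·m clockwise.
Net moment of known loads = 43.93 N·m clockwise.
An unknown mass m at 1.944 m has arm 0.662 m; its moment is m·g·0.662 counterclockwise.
Setting net torque to zero: m × 10 × 0.662 = 43.93 → m = 43.93 / (10 × 0.662) = 6.64 kg.

m ≈ 6.64 kg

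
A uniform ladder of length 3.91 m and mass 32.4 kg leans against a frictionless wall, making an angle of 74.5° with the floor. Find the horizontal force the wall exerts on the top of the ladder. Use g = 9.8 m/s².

N_wall ≈ 44 N

Take moments about the foot of the ladder.
Ladder weight 32.4×9.8 = 317.5 N acts at 1.955 m along the ladder; its horizontal arm is 1.955·cos74.5° = 0.5225 m → τ = 165.9 N·m clockwise.
Wall normal N acts horizontally at the top; its moment arm is the height L sinθ = 3.91·sin74.5° = 3.768 m, counterclockwise.
Στ = 0 ⇒ N × 3.768 = 165.9 ⇒ N = 44 N.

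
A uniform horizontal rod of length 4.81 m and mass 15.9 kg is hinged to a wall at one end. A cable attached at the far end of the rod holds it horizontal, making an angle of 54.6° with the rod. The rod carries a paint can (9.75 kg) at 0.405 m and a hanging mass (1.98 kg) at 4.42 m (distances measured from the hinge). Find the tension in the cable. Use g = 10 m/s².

T ≈ 130 N

Take moments about the hinge.
Beam weight: 15.9 × 10 = 159 N down at 2.405 m → arm 2.405 m, τ = 159 × 2.405 = 382.4 N·m clockwise.
Paint can: 9.75 × 10 = 97.5 N down at 0.405 m → arm 0.405 m, τ = 97.5 × 0.405 = 39.49 N·m clockwise.
Hanging mass: 1.98 × 10 = 19.8 N down at 4.42 m → arm 4.42 m, τ = 19.8 × 4.42 = 87.52 N·m clockwise.
Total clockwise load moment = 509.4 N·m.
The cable tension T acts at 4.81 m; only its component perpendicular to the rod, T sinθ, produces torque. sin 54.6° = 0.8151.
For rotational equilibrium, T × 4.81 × 0.8151 = 509.4, so T = 509.4 / 3.921 = 130 N.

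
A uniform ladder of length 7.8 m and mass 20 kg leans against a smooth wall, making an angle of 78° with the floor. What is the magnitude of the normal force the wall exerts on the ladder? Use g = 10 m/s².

N_wall ≈ 21.3 N

Take moments about the foot of the ladder.
Ladder weight 20×10 = 200 N acts at 3.9 m along the ladder; its horizontal arm is 3.9·cos78° = 0.8109 m → τ = 162.2 N·m clockwise.
Wall normal N acts horizontally at the top; its moment arm is the height L sinθ = 7.8·sin78° = 7.63 m, counterclockwise.
Balancing moments: N × 7.63 = 162.2, giving N = 21.3 N.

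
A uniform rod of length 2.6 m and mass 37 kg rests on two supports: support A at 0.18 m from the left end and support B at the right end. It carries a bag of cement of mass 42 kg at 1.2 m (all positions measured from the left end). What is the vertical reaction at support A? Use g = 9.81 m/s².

Choose support B as the axis so its reaction then has zero moment arm.
Beam weight: 37 × 9.81 = 363 N down at 1.3 m → arm 1.3 m, τ = 363 × 1.3 = 471.9 N·m counterclockwise.
Bag of cement: 42 × 9.81 = 412 N down at 1.2 m → arm 1.4 m, τ = 412 × 1.4 = 576.8 N·m counterclockwise.
Net load moment about support B = 1049 N·m counterclockwise.
Reaction R at support A is upward at 0.18 m, arm 2.42 m → moment R × 2.42 clockwise.
Στ = 0 ⇒ R × 2.42 = 1049 ⇒ R = 433 N.

R_A ≈ 433 N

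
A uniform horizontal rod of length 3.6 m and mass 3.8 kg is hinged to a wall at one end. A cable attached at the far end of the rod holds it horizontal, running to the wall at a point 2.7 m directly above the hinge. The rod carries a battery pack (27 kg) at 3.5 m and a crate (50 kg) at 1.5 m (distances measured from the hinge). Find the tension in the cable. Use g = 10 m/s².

T ≈ 816 N

About the hinge:
Beam weight: 3.8 × 10 = 38 N down at 1.8 m → arm 1.8 m, τ = 38 × 1.8 = 68.4 N·m clockwise.
Battery pack: 27 × 10 = 270 N down at 3.5 m → arm 3.5 m, τ = 270 × 3.5 = 945 N·m clockwise.
Crate: 50 × 10 = 500 N down at 1.5 m → arm 1.5 m, τ = 500 × 1.5 = 750 N·m clockwise.
Total clockwise load moment = 1763 N·m.
The cable tension T acts at 3.6 m; only its component perpendicular to the rod, T sinθ, produces torque. sinθ = h/√(h²+d²) = 2.7/√(2.7²+3.6²) = 0.6.
Στ = 0 ⇒ T × 3.6 × 0.6 = 1763 ⇒ T = 1763 / 2.16 = 816 N.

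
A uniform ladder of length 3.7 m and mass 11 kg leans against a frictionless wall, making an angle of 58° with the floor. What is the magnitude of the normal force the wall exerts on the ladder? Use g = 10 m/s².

N_wall ≈ 34.4 N

About the foot of the ladder:
Ladder weight 11×10 = 110 N acts at 1.85 m along the ladder; its horizontal arm is 1.85·cos58° = 0.9804 m → τ = 107.8 N·m clockwise.
Wall normal N acts horizontally at the top; its moment arm is the height L sinθ = 3.7·sin58° = 3.138 m, counterclockwise.
Balancing moments: N × 3.138 = 107.8, giving N = 34.4 N.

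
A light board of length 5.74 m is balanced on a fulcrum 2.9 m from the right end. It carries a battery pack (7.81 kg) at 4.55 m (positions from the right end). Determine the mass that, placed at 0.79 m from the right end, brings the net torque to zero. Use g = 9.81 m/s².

m ≈ 6.11 kg

Taking torques about the fulcrum (at 2.9 m from the right end):
Battery pack: 7.81 × 9.81 = 76.62 N down at 4.55 m → arm 1.65 m, τ = 76.62 × 1.65 = 126.4 N·m counterclockwise.
Net moment of known loads = 126.4 N·m counterclockwise.
An unknown mass m at 0.79 m has arm 2.11 m; its moment is m·g·2.11 clockwise.
For rotational equilibrium, m × 9.81 × 2.11 = 126.4, so m = 126.4 / (9.81 × 2.11) = 6.11 kg.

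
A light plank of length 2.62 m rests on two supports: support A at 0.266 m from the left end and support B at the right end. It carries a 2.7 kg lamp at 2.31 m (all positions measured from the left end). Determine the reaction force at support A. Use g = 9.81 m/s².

About support B:
Lamp: 2.7 × 9.81 = 26.49 N down at 2.31 m → arm 0.31 m, τ = 26.49 × 0.31 = 8.212 N·m counterclockwise.
Net load moment about support B = 8.212 N·m counterclockwise.
Reaction R at support A is upward at 0.266 m, arm 2.354 m → moment R × 2.354 clockwise.
Balancing moments: R × 2.354 = 8.212, giving R = 3.49 N.

R_A ≈ 3.49 N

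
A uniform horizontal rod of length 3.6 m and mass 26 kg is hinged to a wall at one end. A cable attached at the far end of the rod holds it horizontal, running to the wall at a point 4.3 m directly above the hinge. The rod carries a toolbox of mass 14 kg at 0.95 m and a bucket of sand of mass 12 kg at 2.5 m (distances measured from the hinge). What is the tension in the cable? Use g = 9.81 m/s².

Taking torques about the hinge:
Beam weight: 26 × 9.81 = 255.1 N down at 1.8 m → arm 1.8 m, τ = 255.1 × 1.8 = 459.2 N·m clockwise.
Toolbox: 14 × 9.81 = 137.3 N down at 0.95 m → arm 0.95 m, τ = 137.3 × 0.95 = 130.4 N·m clockwise.
Bucket of sand: 12 × 9.81 = 117.7 N down at 2.5 m → arm 2.5 m, τ = 117.7 × 2.5 = 294.2 N·m clockwise.
Total clockwise load moment = 883.8 N·m.
The cable tension T acts at 3.6 m; only its component perpendicular to the rod, T sinθ, produces torque. sinθ = h/√(h²+d²) = 4.3/√(4.3²+3.6²) = 0.7668.
Balancing moments: T × 3.6 × 0.7668 = 883.8, giving T = 883.8 / 2.76 = 320 N.

T ≈ 320 N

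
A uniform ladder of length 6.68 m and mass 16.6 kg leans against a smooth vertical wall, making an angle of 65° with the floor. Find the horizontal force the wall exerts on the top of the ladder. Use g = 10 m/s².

N_wall ≈ 38.7 N

About the foot of the ladder:
Ladder weight 16.6×10 = 166 N acts at 3.34 m along the ladder; its horizontal arm is 3.34·cos65° = 1.412 m → τ = 234.4 N·m clockwise.
Wall normal N acts horizontally at the top; its moment arm is the height L sinθ = 6.68·sin65° = 6.054 m, counterclockwise.
Setting net torque to zero: N × 6.054 = 234.4 → N = 38.7 N.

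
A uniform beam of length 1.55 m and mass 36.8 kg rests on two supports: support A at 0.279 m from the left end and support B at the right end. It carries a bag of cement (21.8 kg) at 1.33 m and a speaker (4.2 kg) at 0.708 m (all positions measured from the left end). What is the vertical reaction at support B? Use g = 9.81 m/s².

R_B ≈ 332 N

Taking torques about support A:
Beam weight: 36.8 × 9.81 = 361 N down at 0.775 m → arm 0.496 m, τ = 361 × 0.496 = 179.1 N·m clockwise.
Bag of cement: 21.8 × 9.81 = 213.9 N down at 1.33 m → arm 1.051 m, τ = 213.9 × 1.051 = 224.8 N·m clockwise.
Speaker: 4.2 × 9.81 = 41.2 N down at 0.708 m → arm 0.429 m, τ = 41.2 × 0.429 = 17.67 N·m clockwise.
Net load moment about support A = 421.6 N·m clockwise.
Reaction R at support B is upward at 1.55 m, arm 1.271 m → moment R × 1.271 counterclockwise.
Balancing moments: R × 1.271 = 421.6, giving R = 332 N.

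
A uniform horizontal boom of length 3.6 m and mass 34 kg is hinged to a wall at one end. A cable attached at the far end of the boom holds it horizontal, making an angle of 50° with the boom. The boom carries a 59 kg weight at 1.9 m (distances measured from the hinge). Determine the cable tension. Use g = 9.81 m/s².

Take moments about the hinge.
Beam weight: 34 × 9.81 = 333.5 N down at 1.8 m → arm 1.8 m, τ = 333.5 × 1.8 = 600.3 N·m clockwise.
Weight: 59 × 9.81 = 578.8 N down at 1.9 m → arm 1.9 m, τ = 578.8 × 1.9 = 1100 N·m clockwise.
Total clockwise load moment = 1700 N·m.
The cable tension T acts at 3.6 m; only its component perpendicular to the boom, T sinθ, produces torque. sin 50° = 0.766.
Balancing moments: T × 3.6 × 0.766 = 1700, giving T = 1700 / 2.758 = 616 N.

T ≈ 616 N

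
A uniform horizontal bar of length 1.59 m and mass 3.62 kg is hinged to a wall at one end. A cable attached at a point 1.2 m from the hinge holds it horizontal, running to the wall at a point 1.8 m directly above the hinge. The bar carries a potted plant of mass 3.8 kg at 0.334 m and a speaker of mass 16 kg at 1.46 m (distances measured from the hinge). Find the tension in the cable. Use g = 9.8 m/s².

Taking torques about the hinge:
Beam weight: 3.62 × 9.8 = 35.48 N down at 0.795 m → arm 0.795 m, τ = 35.48 × 0.795 = 28.21 N·m clockwise.
Potted plant: 3.8 × 9.8 = 37.24 N down at 0.334 m → arm 0.334 m, τ = 37.24 × 0.334 = 12.44 N·m clockwise.
Speaker: 16 × 9.8 = 156.8 N down at 1.46 m → arm 1.46 m, τ = 156.8 × 1.46 = 228.9 N·m clockwise.
Total clockwise load moment = 269.6 N·m.
The cable tension T acts at 1.2 m; only its component perpendicular to the bar, T sinθ, produces torque. sinθ = h/√(h²+d²) = 1.8/√(1.8²+1.2²) = 0.8321.
Balancing moments: T × 1.2 × 0.8321 = 269.6, giving T = 269.6 / 0.9985 = 270 N.

T ≈ 270 N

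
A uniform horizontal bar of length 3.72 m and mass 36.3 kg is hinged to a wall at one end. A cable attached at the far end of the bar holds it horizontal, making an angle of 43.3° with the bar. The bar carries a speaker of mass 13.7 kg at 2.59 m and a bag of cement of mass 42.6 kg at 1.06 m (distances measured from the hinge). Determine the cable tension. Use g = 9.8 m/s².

T ≈ 569 N

Take moments about the hinge.
Beam weight: 36.3 × 9.8 = 355.7 N down at 1.86 m → arm 1.86 m, τ = 355.7 × 1.86 = 661.6 N·m clockwise.
Speaker: 13.7 × 9.8 = 134.3 N down at 2.59 m → arm 2.59 m, τ = 134.3 × 2.59 = 347.8 N·m clockwise.
Bag of cement: 42.6 × 9.8 = 417.5 N down at 1.06 m → arm 1.06 m, τ = 417.5 × 1.06 = 442.6 N·m clockwise.
Total clockwise load moment = 1452 N·m.
The cable tension T acts at 3.72 m; only its component perpendicular to the bar, T sinθ, produces torque. sin 43.3° = 0.6858.
For rotational equilibrium, T × 3.72 × 0.6858 = 1452, so T = 1452 / 2.551 = 569 N.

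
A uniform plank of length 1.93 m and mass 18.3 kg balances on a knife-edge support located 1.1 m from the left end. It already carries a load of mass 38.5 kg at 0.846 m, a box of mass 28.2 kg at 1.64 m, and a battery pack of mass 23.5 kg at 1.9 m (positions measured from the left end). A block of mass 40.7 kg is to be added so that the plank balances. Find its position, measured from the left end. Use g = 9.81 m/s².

Choose the knife-edge support (at 1.1 m from the left end) as the axis so the support reaction has zero arm there.
Beam weight: 18.3 × 9.81 = 179.5 N down at 0.965 m → arm 0.135 m, τ = 179.5 × 0.135 = 24.23 N·m counterclockwise.
Load: 38.5 × 9.81 = 377.7 N down at 0.846 m → arm 0.254 m, τ = 377.7 × 0.254 = 95.94 N·m counterclockwise.
Box: 28.2 × 9.81 = 276.6 N down at 1.64 m → arm 0.54 m, τ = 276.6 × 0.54 = 149.4 N·m clockwise.
Battery pack: 23.5 × 9.81 = 230.5 N down at 1.9 m → arm 0.8 m, τ = 230.5 × 0.8 = 184.4 N·m clockwise.
Net moment of existing loads = 213.6 N·m clockwise.
The block weighs 40.7 × 9.81 = 399.3 N and must supply an equal counterclockwise moment, so its lever arm about the knife-edge support is 213.6 / 399.3 = 0.535 m.
That puts it at 1.1 − 0.535 = 0.565 m from the left end.

x ≈ 0.565 m from the left end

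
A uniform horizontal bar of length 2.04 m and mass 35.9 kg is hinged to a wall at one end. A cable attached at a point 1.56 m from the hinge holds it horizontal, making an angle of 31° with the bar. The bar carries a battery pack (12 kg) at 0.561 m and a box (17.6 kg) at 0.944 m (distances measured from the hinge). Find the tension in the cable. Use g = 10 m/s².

Taking torques about the hinge:
Beam weight: 35.9 × 10 = 359 N down at 1.02 m → arm 1.02 m, τ = 359 × 1.02 = 366.2 N·m clockwise.
Battery pack: 12 × 10 = 120 N down at 0.561 m → arm 0.561 m, τ = 120 × 0.561 = 67.32 N·m clockwise.
Box: 17.6 × 10 = 176 N down at 0.944 m → arm 0.944 m, τ = 176 × 0.944 = 166.1 N·m clockwise.
Total clockwise load moment = 599.6 N·m.
The cable tension T acts at 1.56 m; only its component perpendicular to the bar, T sinθ, produces torque. sin 31° = 0.515.
For rotational equilibrium, T × 1.56 × 0.515 = 599.6, so T = 599.6 / 0.8034 = 746 N.

T ≈ 746 N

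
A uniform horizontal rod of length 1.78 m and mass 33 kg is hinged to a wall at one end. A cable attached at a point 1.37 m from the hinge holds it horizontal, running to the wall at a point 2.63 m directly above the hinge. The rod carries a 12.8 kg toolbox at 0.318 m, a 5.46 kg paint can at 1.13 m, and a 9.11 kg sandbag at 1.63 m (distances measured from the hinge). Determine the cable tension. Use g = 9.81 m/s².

Taking torques about the hinge:
Beam weight: 33 × 9.81 = 323.7 N down at 0.89 m → arm 0.89 m, τ = 323.7 × 0.89 = 288.1 N·m clockwise.
Toolbox: 12.8 × 9.81 = 125.6 N down at 0.318 m → arm 0.318 m, τ = 125.6 × 0.318 = 39.94 N·m clockwise.
Paint can: 5.46 × 9.81 = 53.56 N down at 1.13 m → arm 1.13 m, τ = 53.56 × 1.13 = 60.52 N·m clockwise.
Sandbag: 9.11 × 9.81 = 89.37 N down at 1.63 m → arm 1.63 m, τ = 89.37 × 1.63 = 145.7 N·m clockwise.
Total clockwise load moment = 534.3 N·m.
The cable tension T acts at 1.37 m; only its component perpendicular to the rod, T sinθ, produces torque. sinθ = h/√(h²+d²) = 2.63/√(2.63²+1.37²) = 0.8869.
Στ = 0 ⇒ T × 1.37 × 0.8869 = 534.3 ⇒ T = 534.3 / 1.215 = 440 N.

T ≈ 440 N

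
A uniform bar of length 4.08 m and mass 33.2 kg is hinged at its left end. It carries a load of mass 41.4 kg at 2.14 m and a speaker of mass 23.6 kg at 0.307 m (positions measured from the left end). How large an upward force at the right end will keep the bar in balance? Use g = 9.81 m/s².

F ≈ 393 N

About the left end:
Beam weight: 33.2 × 9.81 = 325.7 N down at 2.04 m → arm 2.04 m, τ = 325.7 × 2.04 = 664.4 N·m clockwise.
Load: 41.4 × 9.81 = 406.1 N down at 2.14 m → arm 2.14 m, τ = 406.1 × 2.14 = 869.1 N·m clockwise.
Speaker: 23.6 × 9.81 = 231.5 N down at 0.307 m → arm 0.307 m, τ = 231.5 × 0.307 = 71.07 N·m clockwise.
Net moment of the loads = 1605 N·m clockwise.
The upward force F acts at the right end, arm 4.08 m, giving F × 4.08 counterclockwise.
Balancing moments: F × 4.08 = 1605, giving F = 1605 / 4.08 = 393 N.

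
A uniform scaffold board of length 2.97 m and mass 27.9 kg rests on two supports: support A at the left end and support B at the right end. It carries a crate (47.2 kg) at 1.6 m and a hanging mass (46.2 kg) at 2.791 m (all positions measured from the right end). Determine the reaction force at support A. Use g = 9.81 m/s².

R_A ≈ 812 N

Taking torques about support B:
Beam weight: 27.9 × 9.81 = 273.7 N down at 1.485 m → arm 1.485 m, τ = 273.7 × 1.485 = 406.4 N·m counterclockwise.
Crate: 47.2 × 9.81 = 463 N down at 1.6 m → arm 1.6 m, τ = 463 × 1.6 = 740.8 N·m counterclockwise.
Hanging mass: 46.2 × 9.81 = 453.2 N down at 2.791 m → arm 2.791 m, τ = 453.2 × 2.791 = 1265 N·m counterclockwise.
Net load moment about support B = 2412 N·m counterclockwise.
Reaction R at support A is upward at 2.97 m, arm 2.97 m → moment R × 2.97 clockwise.
Στ = 0 ⇒ R × 2.97 = 2412 ⇒ R = 812 N.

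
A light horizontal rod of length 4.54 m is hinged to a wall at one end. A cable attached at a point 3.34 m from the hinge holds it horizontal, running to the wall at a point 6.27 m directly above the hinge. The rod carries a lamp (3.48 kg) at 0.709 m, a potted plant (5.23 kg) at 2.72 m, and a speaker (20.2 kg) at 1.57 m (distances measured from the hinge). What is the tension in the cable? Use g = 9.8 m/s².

T ≈ 161 N

Sum moments about the hinge (the unknown hinge reaction has zero arm there).
Lamp: 3.48 × 9.8 = 34.1 N down at 0.709 m → arm 0.709 m, τ = 34.1 × 0.709 = 24.18 N·m clockwise.
Potted plant: 5.23 × 9.8 = 51.25 N down at 2.72 m → arm 2.72 m, τ = 51.25 × 2.72 = 139.4 N·m clockwise.
Speaker: 20.2 × 9.8 = 198 N down at 1.57 m → arm 1.57 m, τ = 198 × 1.57 = 310.9 N·m clockwise.
Total clockwise load moment = 474.5 N·m.
The cable tension T acts at 3.34 m; only its component perpendicular to the rod, T sinθ, produces torque. sinθ = h/√(h²+d²) = 6.27/√(6.27²+3.34²) = 0.8826.
Στ = 0 ⇒ T × 3.34 × 0.8826 = 474.5 ⇒ T = 474.5 / 2.948 = 161 N.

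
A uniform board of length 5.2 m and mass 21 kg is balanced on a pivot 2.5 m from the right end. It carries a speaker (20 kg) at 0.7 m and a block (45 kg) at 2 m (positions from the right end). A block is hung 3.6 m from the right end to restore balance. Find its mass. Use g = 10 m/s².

m ≈ 51.3 kg

Take moments about the pivot (at 2.5 m from the right end).
Beam weight: 21 × 10 = 210 N down at 2.6 m → arm 0.1 m, τ = 210 × 0.1 = 21 N·m counterclockwise.
Speaker: 20 × 10 = 200 N down at 0.7 m → arm 1.8 m, τ = 200 × 1.8 = 360 N·m clockwise.
Block: 45 × 10 = 450 N down at 2 m → arm 0.5 m, τ = 450 × 0.5 = 225 N·m clockwise.
Net moment of known loads = 564 N·m clockwise.
An unknown mass m at 3.6 m has arm 1.1 m; its moment is m·g·1.1 counterclockwise.
Setting net torque to zero: m × 10 × 1.1 = 564 → m = 564 / (10 × 1.1) = 51.3 kg.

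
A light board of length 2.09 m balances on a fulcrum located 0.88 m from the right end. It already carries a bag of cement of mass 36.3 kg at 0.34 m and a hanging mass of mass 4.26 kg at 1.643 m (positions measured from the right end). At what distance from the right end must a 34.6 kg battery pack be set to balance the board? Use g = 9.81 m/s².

Take moments about the fulcrum (at 0.88 m from the right end).
Bag of cement: 36.3 × 9.81 = 356.1 N down at 0.34 m → arm 0.54 m, τ = 356.1 × 0.54 = 192.3 N·m clockwise.
Hanging mass: 4.26 × 9.81 = 41.79 N down at 1.643 m → arm 0.763 m, τ = 41.79 × 0.763 = 31.89 N·m counterclockwise.
Net moment of existing loads = 160.4 N·m clockwise.
The battery pack weighs 34.6 × 9.81 = 339.4 N and must supply an equal counterclockwise moment, so its lever arm about the fulcrum is 160.4 / 339.4 = 0.473 m.
That puts it at 0.88 + 0.473 = 1.35 m from the right end.

x ≈ 1.35 m from the right end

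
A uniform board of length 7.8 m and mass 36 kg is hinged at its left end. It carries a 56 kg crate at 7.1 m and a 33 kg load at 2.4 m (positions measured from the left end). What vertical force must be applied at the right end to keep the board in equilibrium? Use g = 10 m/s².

Choose the left end as the axis so the unknown pivot reaction has zero arm there.
Beam weight: 36 × 10 = 360 N down at 3.9 m → arm 3.9 m, τ = 360 × 3.9 = 1404 N·m clockwise.
Crate: 56 × 10 = 560 N down at 7.1 m → arm 7.1 m, τ = 560 × 7.1 = 3976 N·m clockwise.
Load: 33 × 10 = 330 N down at 2.4 m → arm 2.4 m, τ = 330 × 2.4 = 792 N·m clockwise.
Net moment of the loads = 6172 N·m clockwise.
The upward force F acts at the right end, arm 7.8 m, giving F × 7.8 counterclockwise.
Balancing moments: F × 7.8 = 6172, giving F = 6172 / 7.8 = 791 N.

F ≈ 791 N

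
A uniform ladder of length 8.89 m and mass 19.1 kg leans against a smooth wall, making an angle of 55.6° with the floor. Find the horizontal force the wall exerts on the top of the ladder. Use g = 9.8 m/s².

N_wall ≈ 64.1 N

Sum moments about the foot of the ladder (the floor normal and friction both act there and drop out).
Ladder weight 19.1×9.8 = 187.2 N acts at 4.445 m along the ladder; its horizontal arm is 4.445·cos55.6° = 2.511 m → τ = 470.1 N·m clockwise.
Wall normal N acts horizontally at the top; its moment arm is the height L sinθ = 8.89·sin55.6° = 7.335 m, counterclockwise.
Setting net torque to zero: N × 7.335 = 470.1 → N = 64.1 N.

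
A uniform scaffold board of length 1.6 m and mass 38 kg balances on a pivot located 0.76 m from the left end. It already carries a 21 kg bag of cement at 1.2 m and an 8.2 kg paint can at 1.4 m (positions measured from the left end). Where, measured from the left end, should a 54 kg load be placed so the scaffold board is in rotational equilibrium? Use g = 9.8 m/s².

Sum moments about the pivot (at 0.76 m from the left end) (the support reaction has zero arm there).
Beam weight: 38 × 9.8 = 372.4 N down at 0.8 m → arm 0.04 m, τ = 372.4 × 0.04 = 14.9 N·m clockwise.
Bag of cement: 21 × 9.8 = 205.8 N down at 1.2 m → arm 0.44 m, τ = 205.8 × 0.44 = 90.55 N·m clockwise.
Paint can: 8.2 × 9.8 = 80.36 N down at 1.4 m → arm 0.64 m, τ = 80.36 × 0.64 = 51.43 N·m clockwise.
Net moment of existing loads = 156.9 N·m clockwise.
The load weighs 54 × 9.8 = 529.2 N and must supply an equal counterclockwise moment, so its lever arm about the pivot is 156.9 / 529.2 = 0.296 m.
That puts it at 0.76 − 0.296 = 0.464 m from the left end.

x ≈ 0.464 m from the left end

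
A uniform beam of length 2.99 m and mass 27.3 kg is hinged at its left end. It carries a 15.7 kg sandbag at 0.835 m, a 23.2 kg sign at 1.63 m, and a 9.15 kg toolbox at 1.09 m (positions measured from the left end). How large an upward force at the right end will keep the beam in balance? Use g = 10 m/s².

F ≈ 340 N

Sum moments about the left end (the unknown pivot reaction has zero arm there).
Beam weight: 27.3 × 10 = 273 N down at 1.495 m → arm 1.495 m, τ = 273 × 1.495 = 408.1 N·m clockwise.
Sandbag: 15.7 × 10 = 157 N down at 0.835 m → arm 0.835 m, τ = 157 × 0.835 = 131.1 N·m clockwise.
Sign: 23.2 × 10 = 232 N down at 1.63 m → arm 1.63 m, τ = 232 × 1.63 = 378.2 N·m clockwise.
Toolbox: 9.15 × 10 = 91.5 N down at 1.09 m → arm 1.09 m, τ = 91.5 × 1.09 = 99.74 N·m clockwise.
Net moment of the loads = 1017 N·m clockwise.
The upward force F acts at the right end, arm 2.99 m, giving F × 2.99 counterclockwise.
For rotational equilibrium, F × 2.99 = 1017, so F = 1017 / 2.99 = 340 N.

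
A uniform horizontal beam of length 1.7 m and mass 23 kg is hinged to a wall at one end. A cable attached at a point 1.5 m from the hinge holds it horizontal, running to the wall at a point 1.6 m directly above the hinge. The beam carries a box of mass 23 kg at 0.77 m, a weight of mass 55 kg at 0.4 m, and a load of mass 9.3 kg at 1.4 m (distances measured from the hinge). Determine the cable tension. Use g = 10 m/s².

T ≈ 661 N

Take moments about the hinge.
Beam weight: 23 × 10 = 230 N down at 0.85 m → arm 0.85 m, τ = 230 × 0.85 = 195.5 N·m clockwise.
Box: 23 × 10 = 230 N down at 0.77 m → arm 0.77 m, τ = 230 × 0.77 = 177.1 N·m clockwise.
Weight: 55 × 10 = 550 N down at 0.4 m → arm 0.4 m, τ = 550 × 0.4 = 220 N·m clockwise.
Load: 9.3 × 10 = 93 N down at 1.4 m → arm 1.4 m, τ = 93 × 1.4 = 130.2 N·m clockwise.
Total clockwise load moment = 722.8 N·m.
The cable tension T acts at 1.5 m; only its component perpendicular to the beam, T sinθ, produces torque. sinθ = h/√(h²+d²) = 1.6/√(1.6²+1.5²) = 0.7295.
Στ = 0 ⇒ T × 1.5 × 0.7295 = 722.8 ⇒ T = 722.8 / 1.094 = 661 N.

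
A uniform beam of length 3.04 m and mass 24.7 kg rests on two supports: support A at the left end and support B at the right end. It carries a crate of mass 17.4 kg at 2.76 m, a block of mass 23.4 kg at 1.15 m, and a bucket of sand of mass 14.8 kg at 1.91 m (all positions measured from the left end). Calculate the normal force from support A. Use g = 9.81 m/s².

Choose support B as the axis so its reaction then has zero moment arm.
Beam weight: 24.7 × 9.81 = 242.3 N down at 1.52 m → arm 1.52 m, τ = 242.3 × 1.52 = 368.3 N·m counterclockwise.
Crate: 17.4 × 9.81 = 170.7 N down at 2.76 m → arm 0.28 m, τ = 170.7 × 0.28 = 47.8 N·m counterclockwise.
Block: 23.4 × 9.81 = 229.6 N down at 1.15 m → arm 1.89 m, τ = 229.6 × 1.89 = 433.9 N·m counterclockwise.
Bucket of sand: 14.8 × 9.81 = 145.2 N down at 1.91 m → arm 1.13 m, τ = 145.2 × 1.13 = 164.1 N·m counterclockwise.
Net load moment about support B = 1014 N·m counterclockwise.
Reaction R at support A is upward at 0 m, arm 3.04 m → moment R × 3.04 clockwise.
Balancing moments: R × 3.04 = 1014, giving R = 334 N.

R_A ≈ 334 N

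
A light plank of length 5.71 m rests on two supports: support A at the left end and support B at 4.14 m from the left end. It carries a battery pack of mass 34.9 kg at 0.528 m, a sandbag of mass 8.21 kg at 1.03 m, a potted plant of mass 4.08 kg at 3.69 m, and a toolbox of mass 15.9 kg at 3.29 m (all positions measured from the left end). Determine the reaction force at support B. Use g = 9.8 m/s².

Take moments about support A.
Battery pack: 34.9 × 9.8 = 342 N down at 0.528 m → arm 0.528 m, τ = 342 × 0.528 = 180.6 N·m clockwise.
Sandbag: 8.21 × 9.8 = 80.46 N down at 1.03 m → arm 1.03 m, τ = 80.46 × 1.03 = 82.87 N·m clockwise.
Potted plant: 4.08 × 9.8 = 39.98 N down at 3.69 m → arm 3.69 m, τ = 39.98 × 3.69 = 147.5 N·m clockwise.
Toolbox: 15.9 × 9.8 = 155.8 N down at 3.29 m → arm 3.29 m, τ = 155.8 × 3.29 = 512.6 N·m clockwise.
Net load moment about support A = 923.6 N·m clockwise.
Reaction R at support B is upward at 4.14 m, arm 4.14 m → moment R × 4.14 counterclockwise.
Setting net torque to zero: R × 4.14 = 923.6 → R = 223 N.

R_B ≈ 223 N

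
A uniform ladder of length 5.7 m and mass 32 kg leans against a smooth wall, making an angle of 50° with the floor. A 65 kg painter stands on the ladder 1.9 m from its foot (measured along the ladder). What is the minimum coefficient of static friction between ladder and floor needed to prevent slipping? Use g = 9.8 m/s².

μ_min ≈ 0.326

Take moments about the foot of the ladder.
Ladder weight 32×9.8 = 313.6 N acts at 2.85 m along the ladder; its horizontal arm is 2.85·cos50° = 1.832 m → τ = 574.5 N·m clockwise.
Painter: 65×9.8 = 637 N at 1.9 m → arm 1.221 m → τ = 777.8 N·m clockwise.
Wall normal N acts horizontally at the top; its moment arm is the height L sinθ = 5.7·sin50° = 4.366 m, counterclockwise.
Στ = 0 ⇒ N × 4.366 = 1352 ⇒ N = 309.7 N.
ΣFx = 0 ⇒ f = N_wall = 309.7 N. ΣFy = 0 ⇒ N_floor = 950.6 N.
μ_min = f / N_floor = 309.7 / 950.6 = 0.326.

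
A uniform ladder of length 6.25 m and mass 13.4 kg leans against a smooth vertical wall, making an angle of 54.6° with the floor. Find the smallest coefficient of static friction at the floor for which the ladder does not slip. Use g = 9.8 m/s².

Choose the foot of the ladder as the axis so the floor normal and friction both act there and drop out.
Ladder weight 13.4×9.8 = 131.3 N acts at 3.125 m along the ladder; its horizontal arm is 3.125·cos54.6° = 1.81 m → τ = 237.7 N·m clockwise.
Wall normal N acts horizontally at the top; its moment arm is the height L sinθ = 6.25·sin54.6° = 5.095 m, counterclockwise.
Setting net torque to zero: N × 5.095 = 237.7 → N = 46.65 N.
ΣFx = 0 ⇒ f = N_wall = 46.65 N. ΣFy = 0 ⇒ N_floor = 131.3 N.
μ_min = f / N_floor = 46.65 / 131.3 = 0.355.

μ_min ≈ 0.355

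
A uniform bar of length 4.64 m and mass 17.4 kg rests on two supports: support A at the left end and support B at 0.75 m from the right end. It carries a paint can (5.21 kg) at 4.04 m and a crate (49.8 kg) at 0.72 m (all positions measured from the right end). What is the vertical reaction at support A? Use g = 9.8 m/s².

R_A ≈ 108 N

Choose support B as the axis so its reaction then has zero moment arm.
Beam weight: 17.4 × 9.8 = 170.5 N down at 2.32 m → arm 1.57 m, τ = 170.5 × 1.57 = 267.7 N·m counterclockwise.
Paint can: 5.21 × 9.8 = 51.06 N down at 4.04 m → arm 3.29 m, τ = 51.06 × 3.29 = 168 N·m counterclockwise.
Crate: 49.8 × 9.8 = 488 N down at 0.72 m → arm 0.03 m, τ = 488 × 0.03 = 14.64 N·m clockwise.
Net load moment about support B = 421.1 N·m counterclockwise.
Reaction R at support A is upward at 4.64 m, arm 3.89 m → moment R × 3.89 clockwise.
Setting net torque to zero: R × 3.89 = 421.1 → R = 108 N.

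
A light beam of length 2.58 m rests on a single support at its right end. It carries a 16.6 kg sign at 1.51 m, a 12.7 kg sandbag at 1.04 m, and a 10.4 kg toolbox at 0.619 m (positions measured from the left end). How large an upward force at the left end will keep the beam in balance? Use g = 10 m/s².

F ≈ 224 N

About the right end:
Sign: 16.6 × 10 = 166 N down at 1.51 m → arm 1.07 m, τ = 166 × 1.07 = 177.6 N·m counterclockwise.
Sandbag: 12.7 × 10 = 127 N down at 1.04 m → arm 1.54 m, τ = 127 × 1.54 = 195.6 N·m counterclockwise.
Toolbox: 10.4 × 10 = 104 N down at 0.619 m → arm 1.961 m, τ = 104 × 1.961 = 203.9 N·m counterclockwise.
Net moment of the loads = 577.1 N·m counterclockwise.
The upward force F acts at the left end, arm 2.58 m, giving F × 2.58 clockwise.
For rotational equilibrium, F × 2.58 = 577.1, so F = 577.1 / 2.58 = 224 N.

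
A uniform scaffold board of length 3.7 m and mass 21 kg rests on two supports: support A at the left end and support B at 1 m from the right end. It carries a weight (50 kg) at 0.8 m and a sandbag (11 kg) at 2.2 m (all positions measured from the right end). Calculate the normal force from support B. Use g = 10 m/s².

R_B ≈ 742 N

About support A:
Beam weight: 21 × 10 = 210 N down at 1.85 m → arm 1.85 m, τ = 210 × 1.85 = 388.5 N·m clockwise.
Weight: 50 × 10 = 500 N down at 0.8 m → arm 2.9 m, τ = 500 × 2.9 = 1450 N·m clockwise.
Sandbag: 11 × 10 = 110 N down at 2.2 m → arm 1.5 m, τ = 110 × 1.5 = 165 N·m clockwise.
Net load moment about support A = 2004 N·m clockwise.
Reaction R at support B is upward at 1 m, arm 2.7 m → moment R × 2.7 counterclockwise.
Balancing moments: R × 2.7 = 2004, giving R = 742 N.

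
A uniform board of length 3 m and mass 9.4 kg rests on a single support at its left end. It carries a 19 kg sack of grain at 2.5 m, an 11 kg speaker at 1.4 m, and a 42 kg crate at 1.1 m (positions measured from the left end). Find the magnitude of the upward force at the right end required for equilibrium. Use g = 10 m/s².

F ≈ 411 N

About the left end:
Beam weight: 9.4 × 10 = 94 N down at 1.5 m → arm 1.5 m, τ = 94 × 1.5 = 141 N·m clockwise.
Sack of grain: 19 × 10 = 190 N down at 2.5 m → arm 2.5 m, τ = 190 × 2.5 = 475 N·m clockwise.
Speaker: 11 × 10 = 110 N down at 1.4 m → arm 1.4 m, τ = 110 × 1.4 = 154 N·m clockwise.
Crate: 42 × 10 = 420 N down at 1.1 m → arm 1.1 m, τ = 420 × 1.1 = 462 N·m clockwise.
Net moment of the loads = 1232 N·m clockwise.
The upward force F acts at the right end, arm 3 m, giving F × 3 counterclockwise.
Balancing moments: F × 3 = 1232, giving F = 1232 / 3 = 411 N.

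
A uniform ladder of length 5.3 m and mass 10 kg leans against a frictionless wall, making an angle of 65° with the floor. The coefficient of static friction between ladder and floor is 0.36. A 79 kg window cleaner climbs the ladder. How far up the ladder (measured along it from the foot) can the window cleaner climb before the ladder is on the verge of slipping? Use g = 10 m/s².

About the foot of the ladder:
Ladder weight 10×10 = 100 N acts at 2.65 m along the ladder; its horizontal arm is 2.65·cos65° = 1.12 m → τ = 112 N·m clockwise.
Window cleaner weight 79×10 = 790 N at distance d → arm d·cos65° → τ = 790·d·0.4226 clockwise.
Wall normal N at the top has arm L sinθ = 4.803 m counterclockwise, so Στ = 0 gives N·4.803 = 112 + 333.9·d.
ΣFy = 0 ⇒ N_floor = 890 N, so the maximum friction is μ_s·N_floor = 0.36×890 = 320.4 N. ΣFx = 0 ⇒ N_wall = f, so at the slipping point N = 320.4 N.
Substituting: 320.4×4.803 = 112 + 333.9·d ⇒ d = (1539 − 112) / 333.9 = 4.27 m.

d ≈ 4.27 m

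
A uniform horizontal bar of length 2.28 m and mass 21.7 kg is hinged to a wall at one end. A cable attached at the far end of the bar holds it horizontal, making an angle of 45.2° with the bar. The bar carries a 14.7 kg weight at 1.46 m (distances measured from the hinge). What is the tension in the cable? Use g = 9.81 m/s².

T ≈ 280 N

Choose the hinge as the axis so the unknown hinge reaction has zero arm there.
Beam weight: 21.7 × 9.81 = 212.9 N down at 1.14 m → arm 1.14 m, τ = 212.9 × 1.14 = 242.7 N·m clockwise.
Weight: 14.7 × 9.81 = 144.2 N down at 1.46 m → arm 1.46 m, τ = 144.2 × 1.46 = 210.5 N·m clockwise.
Total clockwise load moment = 453.2 N·m.
The cable tension T acts at 2.28 m; only its component perpendicular to the bar, T sinθ, produces torque. sin 45.2° = 0.7096.
Setting net torque to zero: T × 2.28 × 0.7096 = 453.2 → T = 453.2 / 1.618 = 280 N.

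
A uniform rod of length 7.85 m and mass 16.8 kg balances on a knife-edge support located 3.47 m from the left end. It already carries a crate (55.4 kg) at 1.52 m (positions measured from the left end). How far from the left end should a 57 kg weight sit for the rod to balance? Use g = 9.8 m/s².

x ≈ 5.23 m from the left end

About the knife-edge support (at 3.47 m from the left end):
Beam weight: 16.8 × 9.8 = 164.6 N down at 3.925 m → arm 0.455 m, τ = 164.6 × 0.455 = 74.89 N·m clockwise.
Crate: 55.4 × 9.8 = 542.9 N down at 1.52 m → arm 1.95 m, τ = 542.9 × 1.95 = 1059 N·m counterclockwise.
Net moment of existing loads = 984.1 N·m counterclockwise.
The weight weighs 57 × 9.8 = 558.6 N and must supply an equal clockwise moment, so its lever arm about the knife-edge support is 984.1 / 558.6 = 1.76 m.
That puts it at 3.47 + 1.76 = 5.23 m from the left end.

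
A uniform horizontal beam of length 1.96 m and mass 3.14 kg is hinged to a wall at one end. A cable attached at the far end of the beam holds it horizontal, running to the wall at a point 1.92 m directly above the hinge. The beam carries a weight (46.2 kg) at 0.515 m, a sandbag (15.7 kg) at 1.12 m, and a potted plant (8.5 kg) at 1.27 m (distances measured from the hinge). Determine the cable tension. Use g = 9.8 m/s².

Sum moments about the hinge (the unknown hinge reaction has zero arm there).
Beam weight: 3.14 × 9.8 = 30.77 N down at 0.98 m → arm 0.98 m, τ = 30.77 × 0.98 = 30.15 N·m clockwise.
Weight: 46.2 × 9.8 = 452.8 N down at 0.515 m → arm 0.515 m, τ = 452.8 × 0.515 = 233.2 N·m clockwise.
Sandbag: 15.7 × 9.8 = 153.9 N down at 1.12 m → arm 1.12 m, τ = 153.9 × 1.12 = 172.4 N·m clockwise.
Potted plant: 8.5 × 9.8 = 83.3 N down at 1.27 m → arm 1.27 m, τ = 83.3 × 1.27 = 105.8 N·m clockwise.
Total clockwise load moment = 541.5 N·m.
The cable tension T acts at 1.96 m; only its component perpendicular to the beam, T sinθ, produces torque. sinθ = h/√(h²+d²) = 1.92/√(1.92²+1.96²) = 0.6998.
Balancing moments: T × 1.96 × 0.6998 = 541.5, giving T = 541.5 / 1.372 = 395 N.

T ≈ 395 N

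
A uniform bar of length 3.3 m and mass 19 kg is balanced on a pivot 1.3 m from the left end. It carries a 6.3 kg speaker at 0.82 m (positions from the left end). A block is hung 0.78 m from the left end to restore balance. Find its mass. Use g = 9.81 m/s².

Take moments about the pivot (at 1.3 m from the left end).
Beam weight: 19 × 9.81 = 186.4 N down at 1.65 m → arm 0.35 m, τ = 186.4 × 0.35 = 65.24 N·m clockwise.
Speaker: 6.3 × 9.81 = 61.8 N down at 0.82 m → arm 0.48 m, τ = 61.8 × 0.48 = 29.66 N·m counterclockwise.
Net moment of known loads = 35.58 N·m clockwise.
An unknown mass m at 0.78 m has arm 0.52 m; its moment is m·g·0.52 counterclockwise.
Balancing moments: m × 9.81 × 0.52 = 35.58, giving m = 35.58 / (9.81 × 0.52) = 6.97 kg.

m ≈ 6.97 kg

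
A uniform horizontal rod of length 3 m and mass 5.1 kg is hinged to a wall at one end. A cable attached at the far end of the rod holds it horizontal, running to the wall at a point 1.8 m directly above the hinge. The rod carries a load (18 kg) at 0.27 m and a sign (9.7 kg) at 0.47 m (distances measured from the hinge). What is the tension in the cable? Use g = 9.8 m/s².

T ≈ 108 N

Take moments about the hinge.
Beam weight: 5.1 × 9.8 = 49.98 N down at 1.5 m → arm 1.5 m, τ = 49.98 × 1.5 = 74.97 N·m clockwise.
Load: 18 × 9.8 = 176.4 N down at 0.27 m → arm 0.27 m, τ = 176.4 × 0.27 = 47.63 N·m clockwise.
Sign: 9.7 × 9.8 = 95.06 N down at 0.47 m → arm 0.47 m, τ = 95.06 × 0.47 = 44.68 N·m clockwise.
Total clockwise load moment = 167.3 N·m.
The cable tension T acts at 3 m; only its component perpendicular to the rod, T sinθ, produces torque. sinθ = h/√(h²+d²) = 1.8/√(1.8²+3²) = 0.5145.
Balancing moments: T × 3 × 0.5145 = 167.3, giving T = 167.3 / 1.543 = 108 N.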